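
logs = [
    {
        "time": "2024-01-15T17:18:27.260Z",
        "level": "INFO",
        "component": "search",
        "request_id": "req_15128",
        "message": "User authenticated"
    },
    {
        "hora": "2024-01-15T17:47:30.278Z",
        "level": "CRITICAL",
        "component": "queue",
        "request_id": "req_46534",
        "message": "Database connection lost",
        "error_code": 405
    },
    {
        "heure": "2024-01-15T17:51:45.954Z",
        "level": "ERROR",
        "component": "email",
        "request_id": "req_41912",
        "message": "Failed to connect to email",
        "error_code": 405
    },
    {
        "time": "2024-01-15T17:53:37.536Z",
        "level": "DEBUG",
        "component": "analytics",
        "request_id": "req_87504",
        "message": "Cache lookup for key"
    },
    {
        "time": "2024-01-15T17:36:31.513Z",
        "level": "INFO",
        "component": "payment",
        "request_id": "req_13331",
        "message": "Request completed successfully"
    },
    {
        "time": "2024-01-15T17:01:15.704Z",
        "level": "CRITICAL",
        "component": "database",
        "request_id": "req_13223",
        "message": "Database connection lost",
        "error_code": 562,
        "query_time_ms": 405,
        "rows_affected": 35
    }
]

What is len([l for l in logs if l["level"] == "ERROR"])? 1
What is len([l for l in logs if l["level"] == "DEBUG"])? 1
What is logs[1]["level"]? "CRITICAL"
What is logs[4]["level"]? "INFO"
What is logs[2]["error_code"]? 405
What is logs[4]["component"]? "payment"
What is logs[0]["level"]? "INFO"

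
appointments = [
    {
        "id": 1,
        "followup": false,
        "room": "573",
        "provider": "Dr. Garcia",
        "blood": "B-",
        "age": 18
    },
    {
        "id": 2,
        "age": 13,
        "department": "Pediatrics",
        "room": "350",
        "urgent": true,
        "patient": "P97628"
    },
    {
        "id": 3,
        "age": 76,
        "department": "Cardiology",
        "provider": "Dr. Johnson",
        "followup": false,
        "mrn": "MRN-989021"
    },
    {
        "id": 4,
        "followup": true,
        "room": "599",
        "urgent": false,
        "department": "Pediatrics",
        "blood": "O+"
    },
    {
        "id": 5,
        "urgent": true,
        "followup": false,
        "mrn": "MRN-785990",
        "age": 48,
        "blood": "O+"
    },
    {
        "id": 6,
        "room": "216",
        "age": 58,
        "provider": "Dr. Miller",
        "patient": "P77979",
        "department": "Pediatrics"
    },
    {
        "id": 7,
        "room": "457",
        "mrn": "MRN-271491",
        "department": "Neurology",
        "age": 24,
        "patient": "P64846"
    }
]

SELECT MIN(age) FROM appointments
13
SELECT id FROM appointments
[1, 2, 3, 4, 5, 6, 7]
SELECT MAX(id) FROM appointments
7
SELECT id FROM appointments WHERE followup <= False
[1, 3, 5]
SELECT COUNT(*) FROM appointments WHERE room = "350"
1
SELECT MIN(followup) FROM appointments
False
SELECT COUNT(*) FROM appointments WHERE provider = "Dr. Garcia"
1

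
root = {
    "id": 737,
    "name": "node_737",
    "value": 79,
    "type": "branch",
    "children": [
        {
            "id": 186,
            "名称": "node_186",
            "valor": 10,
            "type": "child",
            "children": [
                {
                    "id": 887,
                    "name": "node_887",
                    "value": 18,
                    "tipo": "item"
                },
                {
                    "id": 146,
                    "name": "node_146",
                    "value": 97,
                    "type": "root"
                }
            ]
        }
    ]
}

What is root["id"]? 737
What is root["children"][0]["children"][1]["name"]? "node_146"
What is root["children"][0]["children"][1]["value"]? 97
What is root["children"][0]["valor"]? 10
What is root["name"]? "node_737"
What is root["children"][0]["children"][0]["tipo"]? "item"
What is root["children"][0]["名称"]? "node_186"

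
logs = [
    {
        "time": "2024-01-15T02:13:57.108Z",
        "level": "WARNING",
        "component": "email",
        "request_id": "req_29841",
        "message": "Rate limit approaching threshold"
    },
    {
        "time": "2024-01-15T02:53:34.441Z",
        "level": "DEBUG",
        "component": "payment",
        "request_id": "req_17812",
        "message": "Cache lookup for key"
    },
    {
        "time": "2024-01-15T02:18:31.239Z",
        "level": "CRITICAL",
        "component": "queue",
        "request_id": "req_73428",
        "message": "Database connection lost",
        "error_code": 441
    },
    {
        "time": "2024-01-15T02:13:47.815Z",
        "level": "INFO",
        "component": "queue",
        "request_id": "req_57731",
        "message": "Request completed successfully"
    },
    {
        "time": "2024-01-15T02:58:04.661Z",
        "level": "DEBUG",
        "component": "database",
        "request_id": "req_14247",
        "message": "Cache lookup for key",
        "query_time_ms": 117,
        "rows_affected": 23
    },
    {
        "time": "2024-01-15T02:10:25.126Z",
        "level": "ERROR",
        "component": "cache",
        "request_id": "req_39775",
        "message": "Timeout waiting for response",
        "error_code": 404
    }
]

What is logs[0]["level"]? "WARNING"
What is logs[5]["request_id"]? "req_39775"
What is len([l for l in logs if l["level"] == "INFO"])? 1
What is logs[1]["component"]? "payment"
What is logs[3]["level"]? "INFO"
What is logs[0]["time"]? "2024-01-15T02:13:57.108Z"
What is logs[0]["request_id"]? "req_29841"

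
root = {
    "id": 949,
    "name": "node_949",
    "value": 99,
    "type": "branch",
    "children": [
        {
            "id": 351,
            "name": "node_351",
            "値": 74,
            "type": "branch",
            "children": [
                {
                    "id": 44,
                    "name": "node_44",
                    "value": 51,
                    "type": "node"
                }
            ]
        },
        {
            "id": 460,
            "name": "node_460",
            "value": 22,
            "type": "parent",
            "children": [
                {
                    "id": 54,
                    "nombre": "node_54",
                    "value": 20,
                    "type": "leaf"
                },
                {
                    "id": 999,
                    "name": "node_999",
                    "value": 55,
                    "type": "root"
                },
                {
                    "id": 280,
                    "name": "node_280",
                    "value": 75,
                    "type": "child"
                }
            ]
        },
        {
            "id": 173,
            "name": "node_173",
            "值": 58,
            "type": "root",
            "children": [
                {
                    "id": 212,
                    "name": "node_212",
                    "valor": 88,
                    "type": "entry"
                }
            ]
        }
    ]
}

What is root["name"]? "node_949"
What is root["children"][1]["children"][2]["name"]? "node_280"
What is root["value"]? 99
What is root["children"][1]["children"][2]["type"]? "child"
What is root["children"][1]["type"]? "parent"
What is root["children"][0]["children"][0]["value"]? 51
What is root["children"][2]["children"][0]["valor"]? 88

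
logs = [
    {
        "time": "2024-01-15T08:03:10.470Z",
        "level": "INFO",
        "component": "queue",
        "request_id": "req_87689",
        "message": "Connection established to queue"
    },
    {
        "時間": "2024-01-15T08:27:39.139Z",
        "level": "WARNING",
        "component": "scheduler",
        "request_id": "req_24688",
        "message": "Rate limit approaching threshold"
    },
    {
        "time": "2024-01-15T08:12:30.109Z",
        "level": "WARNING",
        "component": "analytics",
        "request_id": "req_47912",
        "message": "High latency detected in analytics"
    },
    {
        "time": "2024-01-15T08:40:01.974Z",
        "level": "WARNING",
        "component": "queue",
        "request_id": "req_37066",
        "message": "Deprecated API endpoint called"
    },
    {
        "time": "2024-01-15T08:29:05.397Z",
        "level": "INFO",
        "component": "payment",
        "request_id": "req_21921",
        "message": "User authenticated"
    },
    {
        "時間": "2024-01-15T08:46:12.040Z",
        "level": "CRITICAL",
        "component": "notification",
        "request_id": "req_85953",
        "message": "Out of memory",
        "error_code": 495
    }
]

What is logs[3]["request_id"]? "req_37066"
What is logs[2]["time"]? "2024-01-15T08:12:30.109Z"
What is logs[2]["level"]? "WARNING"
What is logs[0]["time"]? "2024-01-15T08:03:10.470Z"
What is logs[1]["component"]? "scheduler"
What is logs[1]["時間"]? "2024-01-15T08:27:39.139Z"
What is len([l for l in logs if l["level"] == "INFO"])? 2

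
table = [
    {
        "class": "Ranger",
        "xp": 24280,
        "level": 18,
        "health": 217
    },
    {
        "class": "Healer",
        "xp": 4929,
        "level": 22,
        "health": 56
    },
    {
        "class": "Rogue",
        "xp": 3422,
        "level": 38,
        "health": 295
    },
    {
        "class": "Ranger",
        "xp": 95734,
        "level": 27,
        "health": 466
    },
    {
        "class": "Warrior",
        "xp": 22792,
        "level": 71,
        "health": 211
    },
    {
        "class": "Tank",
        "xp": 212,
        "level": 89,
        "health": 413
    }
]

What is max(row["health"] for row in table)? 466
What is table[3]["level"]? 27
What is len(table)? 6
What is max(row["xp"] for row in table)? 95734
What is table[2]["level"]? 38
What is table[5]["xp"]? 212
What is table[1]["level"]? 22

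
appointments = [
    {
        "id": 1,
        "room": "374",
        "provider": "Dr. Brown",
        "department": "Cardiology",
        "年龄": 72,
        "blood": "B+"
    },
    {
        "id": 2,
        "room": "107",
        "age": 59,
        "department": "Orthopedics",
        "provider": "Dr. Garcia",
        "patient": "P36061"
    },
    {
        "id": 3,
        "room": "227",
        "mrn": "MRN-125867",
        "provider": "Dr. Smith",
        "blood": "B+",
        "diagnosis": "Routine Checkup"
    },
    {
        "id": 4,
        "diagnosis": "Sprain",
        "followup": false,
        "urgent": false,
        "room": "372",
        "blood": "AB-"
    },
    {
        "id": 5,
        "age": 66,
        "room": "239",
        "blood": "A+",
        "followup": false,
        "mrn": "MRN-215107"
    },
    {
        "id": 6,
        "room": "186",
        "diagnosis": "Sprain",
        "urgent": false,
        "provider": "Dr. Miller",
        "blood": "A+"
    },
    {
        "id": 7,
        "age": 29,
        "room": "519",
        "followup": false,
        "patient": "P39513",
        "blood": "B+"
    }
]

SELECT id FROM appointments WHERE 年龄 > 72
[]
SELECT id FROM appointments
[1, 2, 3, 4, 5, 6, 7]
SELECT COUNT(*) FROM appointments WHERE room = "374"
1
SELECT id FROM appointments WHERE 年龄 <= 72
[1]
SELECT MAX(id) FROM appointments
7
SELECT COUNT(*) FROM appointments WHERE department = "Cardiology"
1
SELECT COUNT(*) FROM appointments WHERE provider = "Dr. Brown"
1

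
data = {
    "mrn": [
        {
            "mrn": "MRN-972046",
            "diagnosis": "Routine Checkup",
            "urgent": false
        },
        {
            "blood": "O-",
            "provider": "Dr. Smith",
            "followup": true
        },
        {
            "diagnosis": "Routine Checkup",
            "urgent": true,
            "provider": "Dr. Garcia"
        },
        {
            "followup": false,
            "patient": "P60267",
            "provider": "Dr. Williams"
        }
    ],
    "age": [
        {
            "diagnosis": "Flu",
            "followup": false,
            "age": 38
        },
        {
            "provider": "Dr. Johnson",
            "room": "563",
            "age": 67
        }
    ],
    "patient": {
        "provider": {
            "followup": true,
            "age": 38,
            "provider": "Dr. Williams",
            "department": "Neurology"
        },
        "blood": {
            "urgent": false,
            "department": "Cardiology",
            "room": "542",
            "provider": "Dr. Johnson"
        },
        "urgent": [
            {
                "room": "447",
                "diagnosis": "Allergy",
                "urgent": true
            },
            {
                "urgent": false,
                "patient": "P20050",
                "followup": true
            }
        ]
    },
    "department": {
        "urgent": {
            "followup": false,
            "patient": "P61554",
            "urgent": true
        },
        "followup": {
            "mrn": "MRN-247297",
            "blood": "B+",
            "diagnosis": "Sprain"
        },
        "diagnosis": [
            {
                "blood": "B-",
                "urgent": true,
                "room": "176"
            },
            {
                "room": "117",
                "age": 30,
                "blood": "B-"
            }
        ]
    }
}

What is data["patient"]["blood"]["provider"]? "Dr. Johnson"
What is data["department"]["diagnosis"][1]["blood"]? "B-"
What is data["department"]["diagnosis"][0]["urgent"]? True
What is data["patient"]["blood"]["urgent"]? False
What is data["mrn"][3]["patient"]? "P60267"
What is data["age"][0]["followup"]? False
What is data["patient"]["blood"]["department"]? "Cardiology"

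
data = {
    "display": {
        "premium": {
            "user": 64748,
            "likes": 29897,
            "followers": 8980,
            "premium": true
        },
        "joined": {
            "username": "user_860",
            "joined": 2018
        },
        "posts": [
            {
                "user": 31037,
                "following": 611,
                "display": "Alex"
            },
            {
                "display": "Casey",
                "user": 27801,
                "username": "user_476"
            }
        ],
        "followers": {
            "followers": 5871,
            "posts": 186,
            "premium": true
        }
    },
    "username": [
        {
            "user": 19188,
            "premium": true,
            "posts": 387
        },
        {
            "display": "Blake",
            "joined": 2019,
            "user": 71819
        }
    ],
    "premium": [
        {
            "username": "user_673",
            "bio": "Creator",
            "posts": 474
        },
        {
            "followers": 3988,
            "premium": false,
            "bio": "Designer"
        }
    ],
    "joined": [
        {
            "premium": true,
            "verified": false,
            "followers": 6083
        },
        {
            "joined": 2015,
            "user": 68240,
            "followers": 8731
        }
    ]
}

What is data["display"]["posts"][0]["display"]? "Alex"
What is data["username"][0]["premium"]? True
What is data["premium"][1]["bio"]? "Designer"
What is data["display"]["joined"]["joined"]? 2018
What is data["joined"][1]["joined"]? 2015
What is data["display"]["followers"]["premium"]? True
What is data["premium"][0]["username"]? "user_673"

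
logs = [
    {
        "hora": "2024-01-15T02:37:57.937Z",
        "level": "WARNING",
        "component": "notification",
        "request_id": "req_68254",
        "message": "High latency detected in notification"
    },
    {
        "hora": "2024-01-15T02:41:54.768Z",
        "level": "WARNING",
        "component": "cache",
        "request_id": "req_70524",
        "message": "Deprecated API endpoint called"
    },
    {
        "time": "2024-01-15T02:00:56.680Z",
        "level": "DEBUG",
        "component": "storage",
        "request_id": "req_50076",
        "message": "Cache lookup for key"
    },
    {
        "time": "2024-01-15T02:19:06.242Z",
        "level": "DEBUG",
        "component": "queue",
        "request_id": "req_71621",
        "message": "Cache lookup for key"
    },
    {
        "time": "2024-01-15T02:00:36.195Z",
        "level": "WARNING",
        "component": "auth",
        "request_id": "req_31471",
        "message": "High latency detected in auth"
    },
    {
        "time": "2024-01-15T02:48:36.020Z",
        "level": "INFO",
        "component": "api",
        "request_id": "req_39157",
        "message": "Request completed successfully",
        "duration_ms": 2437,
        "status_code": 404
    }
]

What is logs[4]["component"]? "auth"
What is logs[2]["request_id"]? "req_50076"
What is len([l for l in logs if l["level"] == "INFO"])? 1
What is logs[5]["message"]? "Request completed successfully"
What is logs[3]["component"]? "queue"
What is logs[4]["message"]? "High latency detected in auth"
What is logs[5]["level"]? "INFO"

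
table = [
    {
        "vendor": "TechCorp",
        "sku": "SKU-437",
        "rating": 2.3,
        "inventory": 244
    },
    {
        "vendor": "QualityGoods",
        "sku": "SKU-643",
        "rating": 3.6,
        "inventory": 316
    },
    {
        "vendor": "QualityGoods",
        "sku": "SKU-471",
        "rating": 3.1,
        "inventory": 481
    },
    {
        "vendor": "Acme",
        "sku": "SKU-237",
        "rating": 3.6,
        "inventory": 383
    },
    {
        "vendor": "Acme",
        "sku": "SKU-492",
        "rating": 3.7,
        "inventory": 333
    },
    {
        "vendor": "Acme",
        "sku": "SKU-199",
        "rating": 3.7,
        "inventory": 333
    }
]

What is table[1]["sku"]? "SKU-643"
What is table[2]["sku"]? "SKU-471"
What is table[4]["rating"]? 3.7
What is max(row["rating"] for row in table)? 3.7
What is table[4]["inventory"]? 333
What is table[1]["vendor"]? "QualityGoods"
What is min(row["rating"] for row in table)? 2.3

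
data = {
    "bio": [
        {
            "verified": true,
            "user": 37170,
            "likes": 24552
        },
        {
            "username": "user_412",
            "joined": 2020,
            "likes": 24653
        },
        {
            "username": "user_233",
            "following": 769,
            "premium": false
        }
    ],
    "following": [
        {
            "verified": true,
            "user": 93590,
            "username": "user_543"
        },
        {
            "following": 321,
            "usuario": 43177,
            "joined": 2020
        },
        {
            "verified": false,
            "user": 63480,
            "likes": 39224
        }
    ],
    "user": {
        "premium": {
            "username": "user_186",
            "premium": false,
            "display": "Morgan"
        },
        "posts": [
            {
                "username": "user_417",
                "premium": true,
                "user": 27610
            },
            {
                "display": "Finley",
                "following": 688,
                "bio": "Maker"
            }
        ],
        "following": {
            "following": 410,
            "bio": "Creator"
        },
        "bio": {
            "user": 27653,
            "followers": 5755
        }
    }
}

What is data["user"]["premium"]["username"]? "user_186"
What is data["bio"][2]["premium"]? False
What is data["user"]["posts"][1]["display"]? "Finley"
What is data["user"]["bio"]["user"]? 27653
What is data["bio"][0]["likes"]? 24552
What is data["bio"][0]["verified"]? True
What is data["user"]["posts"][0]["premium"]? True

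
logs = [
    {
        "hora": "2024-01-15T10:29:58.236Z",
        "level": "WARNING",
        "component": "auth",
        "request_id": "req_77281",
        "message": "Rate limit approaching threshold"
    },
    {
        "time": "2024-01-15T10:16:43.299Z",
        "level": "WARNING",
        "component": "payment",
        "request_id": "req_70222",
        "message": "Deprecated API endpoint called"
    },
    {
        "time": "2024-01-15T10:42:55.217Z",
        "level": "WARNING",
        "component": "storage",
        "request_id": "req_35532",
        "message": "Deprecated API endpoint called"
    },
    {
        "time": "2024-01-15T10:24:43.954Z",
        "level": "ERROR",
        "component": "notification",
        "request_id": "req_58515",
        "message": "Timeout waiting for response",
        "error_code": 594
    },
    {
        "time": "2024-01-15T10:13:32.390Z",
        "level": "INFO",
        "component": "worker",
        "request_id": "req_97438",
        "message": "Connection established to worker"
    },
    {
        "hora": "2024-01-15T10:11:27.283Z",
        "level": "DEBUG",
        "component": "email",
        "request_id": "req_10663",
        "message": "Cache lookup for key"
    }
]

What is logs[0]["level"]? "WARNING"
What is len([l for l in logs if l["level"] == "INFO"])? 1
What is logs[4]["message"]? "Connection established to worker"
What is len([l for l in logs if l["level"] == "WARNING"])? 3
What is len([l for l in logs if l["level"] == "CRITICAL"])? 0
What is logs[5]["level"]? "DEBUG"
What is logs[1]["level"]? "WARNING"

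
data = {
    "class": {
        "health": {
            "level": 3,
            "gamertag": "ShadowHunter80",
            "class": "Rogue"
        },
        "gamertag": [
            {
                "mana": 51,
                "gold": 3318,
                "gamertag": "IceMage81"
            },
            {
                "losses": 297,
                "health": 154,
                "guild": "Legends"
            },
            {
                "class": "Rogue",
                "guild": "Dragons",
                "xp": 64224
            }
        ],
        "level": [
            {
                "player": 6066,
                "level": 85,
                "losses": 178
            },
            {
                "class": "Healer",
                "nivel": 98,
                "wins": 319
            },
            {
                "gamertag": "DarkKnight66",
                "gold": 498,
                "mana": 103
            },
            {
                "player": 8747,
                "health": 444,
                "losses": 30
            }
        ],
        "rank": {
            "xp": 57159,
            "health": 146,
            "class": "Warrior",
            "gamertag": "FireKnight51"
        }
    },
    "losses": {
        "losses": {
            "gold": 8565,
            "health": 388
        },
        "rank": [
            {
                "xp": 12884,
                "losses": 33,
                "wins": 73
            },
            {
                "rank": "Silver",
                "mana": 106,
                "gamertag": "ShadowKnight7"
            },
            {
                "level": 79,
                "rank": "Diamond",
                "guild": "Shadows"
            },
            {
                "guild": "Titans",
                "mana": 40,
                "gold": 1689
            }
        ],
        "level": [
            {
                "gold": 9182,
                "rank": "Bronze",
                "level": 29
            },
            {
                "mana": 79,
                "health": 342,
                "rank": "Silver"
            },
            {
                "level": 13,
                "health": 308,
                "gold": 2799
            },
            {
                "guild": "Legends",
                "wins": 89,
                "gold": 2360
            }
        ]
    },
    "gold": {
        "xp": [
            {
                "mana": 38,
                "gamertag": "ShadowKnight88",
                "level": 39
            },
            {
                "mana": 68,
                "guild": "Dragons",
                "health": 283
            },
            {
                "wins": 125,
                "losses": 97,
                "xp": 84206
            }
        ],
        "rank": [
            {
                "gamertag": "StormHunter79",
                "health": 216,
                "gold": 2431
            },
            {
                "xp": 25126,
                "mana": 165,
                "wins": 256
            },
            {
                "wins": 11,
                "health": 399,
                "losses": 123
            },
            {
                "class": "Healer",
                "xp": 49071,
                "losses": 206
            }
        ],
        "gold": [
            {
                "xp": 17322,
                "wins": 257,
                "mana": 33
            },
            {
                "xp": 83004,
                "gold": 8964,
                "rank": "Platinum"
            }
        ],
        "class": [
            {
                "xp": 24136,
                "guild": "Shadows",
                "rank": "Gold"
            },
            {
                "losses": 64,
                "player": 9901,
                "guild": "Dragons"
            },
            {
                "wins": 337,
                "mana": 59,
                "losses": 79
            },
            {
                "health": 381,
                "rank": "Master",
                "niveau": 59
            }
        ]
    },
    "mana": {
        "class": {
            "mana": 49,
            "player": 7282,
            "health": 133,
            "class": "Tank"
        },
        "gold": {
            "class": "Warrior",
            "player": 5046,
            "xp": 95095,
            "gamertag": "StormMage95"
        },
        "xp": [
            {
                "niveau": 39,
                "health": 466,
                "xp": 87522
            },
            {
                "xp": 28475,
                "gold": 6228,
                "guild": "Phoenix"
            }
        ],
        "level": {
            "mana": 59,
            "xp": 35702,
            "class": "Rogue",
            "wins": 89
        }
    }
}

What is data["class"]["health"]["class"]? "Rogue"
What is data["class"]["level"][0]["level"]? 85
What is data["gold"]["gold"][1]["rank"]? "Platinum"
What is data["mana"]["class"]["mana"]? 49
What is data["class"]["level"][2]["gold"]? 498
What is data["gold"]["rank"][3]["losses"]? 206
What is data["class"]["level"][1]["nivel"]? 98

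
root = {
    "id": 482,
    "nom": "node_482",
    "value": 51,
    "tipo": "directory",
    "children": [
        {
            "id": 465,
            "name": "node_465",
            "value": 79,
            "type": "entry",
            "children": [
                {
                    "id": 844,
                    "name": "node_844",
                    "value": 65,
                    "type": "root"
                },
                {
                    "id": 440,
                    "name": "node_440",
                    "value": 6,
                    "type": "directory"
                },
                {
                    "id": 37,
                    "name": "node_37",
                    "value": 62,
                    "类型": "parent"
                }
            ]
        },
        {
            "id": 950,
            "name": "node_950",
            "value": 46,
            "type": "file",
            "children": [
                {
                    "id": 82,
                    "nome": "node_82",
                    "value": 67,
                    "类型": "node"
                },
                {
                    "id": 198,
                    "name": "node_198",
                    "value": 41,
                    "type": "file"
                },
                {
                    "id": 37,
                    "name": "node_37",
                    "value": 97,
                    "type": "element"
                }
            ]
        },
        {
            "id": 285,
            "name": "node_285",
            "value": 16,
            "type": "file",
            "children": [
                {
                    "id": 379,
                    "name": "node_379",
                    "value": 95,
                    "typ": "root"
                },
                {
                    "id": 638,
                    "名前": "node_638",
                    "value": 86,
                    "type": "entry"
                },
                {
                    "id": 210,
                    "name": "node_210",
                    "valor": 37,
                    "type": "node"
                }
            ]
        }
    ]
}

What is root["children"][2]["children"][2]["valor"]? 37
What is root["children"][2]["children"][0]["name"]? "node_379"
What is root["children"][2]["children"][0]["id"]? 379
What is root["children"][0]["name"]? "node_465"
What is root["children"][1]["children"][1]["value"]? 41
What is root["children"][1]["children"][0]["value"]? 67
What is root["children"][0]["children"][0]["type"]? "root"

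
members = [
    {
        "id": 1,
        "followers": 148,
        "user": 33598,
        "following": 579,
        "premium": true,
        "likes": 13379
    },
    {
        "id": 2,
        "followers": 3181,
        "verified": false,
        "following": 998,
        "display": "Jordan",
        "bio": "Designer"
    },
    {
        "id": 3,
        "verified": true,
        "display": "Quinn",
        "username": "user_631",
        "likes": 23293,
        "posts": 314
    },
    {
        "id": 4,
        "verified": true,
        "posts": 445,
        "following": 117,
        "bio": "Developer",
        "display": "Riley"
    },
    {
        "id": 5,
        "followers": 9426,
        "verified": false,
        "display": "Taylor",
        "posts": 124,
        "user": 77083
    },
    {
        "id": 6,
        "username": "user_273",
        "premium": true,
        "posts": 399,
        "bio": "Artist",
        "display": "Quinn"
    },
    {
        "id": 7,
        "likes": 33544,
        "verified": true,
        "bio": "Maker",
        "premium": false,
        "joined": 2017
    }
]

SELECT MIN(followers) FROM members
148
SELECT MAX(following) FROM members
998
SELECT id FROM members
[1, 2, 3, 4, 5, 6, 7]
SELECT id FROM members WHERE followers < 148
[]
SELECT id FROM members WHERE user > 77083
[]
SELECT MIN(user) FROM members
33598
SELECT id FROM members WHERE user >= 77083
[5]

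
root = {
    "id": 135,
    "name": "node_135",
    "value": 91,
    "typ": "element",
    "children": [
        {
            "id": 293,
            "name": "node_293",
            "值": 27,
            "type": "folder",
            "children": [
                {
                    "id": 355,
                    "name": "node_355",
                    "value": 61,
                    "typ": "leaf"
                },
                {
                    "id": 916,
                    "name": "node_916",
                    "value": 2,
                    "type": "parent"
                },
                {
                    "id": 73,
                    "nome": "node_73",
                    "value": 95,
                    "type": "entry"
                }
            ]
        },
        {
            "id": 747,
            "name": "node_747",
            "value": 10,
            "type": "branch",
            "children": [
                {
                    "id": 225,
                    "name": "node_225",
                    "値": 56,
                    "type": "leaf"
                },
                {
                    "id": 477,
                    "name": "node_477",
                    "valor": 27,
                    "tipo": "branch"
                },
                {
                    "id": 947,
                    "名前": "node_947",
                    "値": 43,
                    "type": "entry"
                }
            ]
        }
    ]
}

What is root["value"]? 91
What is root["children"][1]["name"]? "node_747"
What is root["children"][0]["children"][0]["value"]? 61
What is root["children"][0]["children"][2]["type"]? "entry"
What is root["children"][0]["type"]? "folder"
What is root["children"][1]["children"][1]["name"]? "node_477"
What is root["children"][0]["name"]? "node_293"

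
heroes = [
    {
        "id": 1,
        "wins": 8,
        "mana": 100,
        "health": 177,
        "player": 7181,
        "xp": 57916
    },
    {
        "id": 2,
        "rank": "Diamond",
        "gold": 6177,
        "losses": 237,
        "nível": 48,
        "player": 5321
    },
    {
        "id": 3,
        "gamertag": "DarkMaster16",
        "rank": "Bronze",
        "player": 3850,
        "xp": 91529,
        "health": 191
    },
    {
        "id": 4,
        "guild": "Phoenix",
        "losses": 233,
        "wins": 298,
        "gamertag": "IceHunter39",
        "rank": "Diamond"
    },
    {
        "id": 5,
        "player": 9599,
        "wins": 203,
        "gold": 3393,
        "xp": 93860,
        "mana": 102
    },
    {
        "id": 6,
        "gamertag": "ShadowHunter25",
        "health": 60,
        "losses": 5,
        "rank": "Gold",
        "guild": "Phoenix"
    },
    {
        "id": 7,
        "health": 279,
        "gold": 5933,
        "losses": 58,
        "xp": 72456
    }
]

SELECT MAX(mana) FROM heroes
102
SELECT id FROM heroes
[1, 2, 3, 4, 5, 6, 7]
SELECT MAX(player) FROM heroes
9599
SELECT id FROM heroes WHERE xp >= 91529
[3, 5]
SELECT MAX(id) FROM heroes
7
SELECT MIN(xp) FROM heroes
57916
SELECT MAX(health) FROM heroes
279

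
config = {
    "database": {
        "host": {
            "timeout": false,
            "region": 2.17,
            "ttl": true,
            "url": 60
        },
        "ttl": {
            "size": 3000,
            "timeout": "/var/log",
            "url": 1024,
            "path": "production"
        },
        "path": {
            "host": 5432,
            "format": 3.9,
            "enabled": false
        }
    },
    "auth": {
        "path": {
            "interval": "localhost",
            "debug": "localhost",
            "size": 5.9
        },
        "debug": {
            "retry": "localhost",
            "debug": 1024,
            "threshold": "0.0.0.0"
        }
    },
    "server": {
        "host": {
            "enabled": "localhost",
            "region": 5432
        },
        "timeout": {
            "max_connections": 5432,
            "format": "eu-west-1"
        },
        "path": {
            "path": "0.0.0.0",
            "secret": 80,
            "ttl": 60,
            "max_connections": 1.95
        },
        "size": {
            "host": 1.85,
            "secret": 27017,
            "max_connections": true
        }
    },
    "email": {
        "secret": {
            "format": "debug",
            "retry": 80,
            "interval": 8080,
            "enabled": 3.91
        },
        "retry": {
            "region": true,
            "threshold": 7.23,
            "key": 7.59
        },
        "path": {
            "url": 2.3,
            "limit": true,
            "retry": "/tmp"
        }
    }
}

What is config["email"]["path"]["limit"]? True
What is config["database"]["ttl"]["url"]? 1024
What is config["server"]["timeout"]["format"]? "eu-west-1"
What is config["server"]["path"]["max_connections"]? 1.95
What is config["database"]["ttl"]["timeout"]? "/var/log"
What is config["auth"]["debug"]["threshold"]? "0.0.0.0"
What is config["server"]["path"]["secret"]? 80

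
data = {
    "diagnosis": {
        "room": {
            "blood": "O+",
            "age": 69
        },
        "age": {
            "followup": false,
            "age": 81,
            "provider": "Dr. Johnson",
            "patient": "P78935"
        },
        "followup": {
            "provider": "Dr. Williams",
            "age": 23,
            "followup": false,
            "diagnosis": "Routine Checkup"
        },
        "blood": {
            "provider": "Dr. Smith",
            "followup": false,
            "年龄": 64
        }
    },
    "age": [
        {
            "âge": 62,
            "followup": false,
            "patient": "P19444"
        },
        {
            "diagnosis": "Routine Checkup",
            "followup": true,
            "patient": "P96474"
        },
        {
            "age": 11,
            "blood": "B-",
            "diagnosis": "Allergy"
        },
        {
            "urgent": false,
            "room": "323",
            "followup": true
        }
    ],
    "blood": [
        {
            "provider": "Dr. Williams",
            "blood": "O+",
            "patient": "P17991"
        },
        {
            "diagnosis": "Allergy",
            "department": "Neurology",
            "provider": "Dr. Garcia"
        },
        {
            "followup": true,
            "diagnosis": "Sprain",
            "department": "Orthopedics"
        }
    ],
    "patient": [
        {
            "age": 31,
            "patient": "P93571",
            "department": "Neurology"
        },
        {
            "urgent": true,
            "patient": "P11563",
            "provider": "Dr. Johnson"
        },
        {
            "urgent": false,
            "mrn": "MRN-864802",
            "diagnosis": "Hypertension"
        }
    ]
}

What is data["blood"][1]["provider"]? "Dr. Garcia"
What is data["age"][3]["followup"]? True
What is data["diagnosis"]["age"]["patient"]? "P78935"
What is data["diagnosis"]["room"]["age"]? 69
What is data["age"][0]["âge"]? 62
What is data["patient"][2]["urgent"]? False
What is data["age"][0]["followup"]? False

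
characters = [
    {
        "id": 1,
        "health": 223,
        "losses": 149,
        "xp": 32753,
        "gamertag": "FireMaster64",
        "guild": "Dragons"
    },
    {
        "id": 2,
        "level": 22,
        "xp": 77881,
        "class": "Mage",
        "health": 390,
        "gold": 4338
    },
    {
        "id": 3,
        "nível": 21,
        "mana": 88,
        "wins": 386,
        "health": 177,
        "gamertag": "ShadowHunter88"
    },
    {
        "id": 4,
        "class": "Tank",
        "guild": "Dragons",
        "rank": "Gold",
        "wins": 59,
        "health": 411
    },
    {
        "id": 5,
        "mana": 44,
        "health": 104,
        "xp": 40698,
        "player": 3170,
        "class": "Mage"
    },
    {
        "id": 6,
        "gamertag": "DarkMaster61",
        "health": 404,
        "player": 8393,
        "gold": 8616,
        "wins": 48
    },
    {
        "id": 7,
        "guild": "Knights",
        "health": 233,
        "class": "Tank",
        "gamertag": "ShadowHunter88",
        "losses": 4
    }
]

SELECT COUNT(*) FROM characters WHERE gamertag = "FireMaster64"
1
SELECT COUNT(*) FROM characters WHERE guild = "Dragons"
2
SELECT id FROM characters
[1, 2, 3, 4, 5, 6, 7]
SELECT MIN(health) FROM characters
104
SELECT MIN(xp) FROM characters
32753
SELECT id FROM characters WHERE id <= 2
[1, 2]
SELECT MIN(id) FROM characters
1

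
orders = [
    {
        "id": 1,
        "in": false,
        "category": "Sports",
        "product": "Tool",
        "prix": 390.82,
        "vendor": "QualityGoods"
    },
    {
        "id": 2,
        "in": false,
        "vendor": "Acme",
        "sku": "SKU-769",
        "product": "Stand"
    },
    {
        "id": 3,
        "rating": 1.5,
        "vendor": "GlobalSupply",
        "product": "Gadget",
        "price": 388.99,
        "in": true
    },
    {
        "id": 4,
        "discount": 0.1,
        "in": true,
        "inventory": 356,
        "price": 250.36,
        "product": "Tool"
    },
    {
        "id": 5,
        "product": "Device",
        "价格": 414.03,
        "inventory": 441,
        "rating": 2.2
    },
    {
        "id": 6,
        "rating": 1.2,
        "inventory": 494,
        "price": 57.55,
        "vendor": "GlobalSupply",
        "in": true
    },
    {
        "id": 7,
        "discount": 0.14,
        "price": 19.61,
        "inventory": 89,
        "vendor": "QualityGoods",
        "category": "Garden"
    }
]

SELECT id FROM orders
[1, 2, 3, 4, 5, 6, 7]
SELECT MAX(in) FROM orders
True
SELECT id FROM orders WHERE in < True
[1, 2]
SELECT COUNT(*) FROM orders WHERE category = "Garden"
1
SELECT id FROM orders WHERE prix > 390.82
[]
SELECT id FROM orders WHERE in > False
[3, 4, 6]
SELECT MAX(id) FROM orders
7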